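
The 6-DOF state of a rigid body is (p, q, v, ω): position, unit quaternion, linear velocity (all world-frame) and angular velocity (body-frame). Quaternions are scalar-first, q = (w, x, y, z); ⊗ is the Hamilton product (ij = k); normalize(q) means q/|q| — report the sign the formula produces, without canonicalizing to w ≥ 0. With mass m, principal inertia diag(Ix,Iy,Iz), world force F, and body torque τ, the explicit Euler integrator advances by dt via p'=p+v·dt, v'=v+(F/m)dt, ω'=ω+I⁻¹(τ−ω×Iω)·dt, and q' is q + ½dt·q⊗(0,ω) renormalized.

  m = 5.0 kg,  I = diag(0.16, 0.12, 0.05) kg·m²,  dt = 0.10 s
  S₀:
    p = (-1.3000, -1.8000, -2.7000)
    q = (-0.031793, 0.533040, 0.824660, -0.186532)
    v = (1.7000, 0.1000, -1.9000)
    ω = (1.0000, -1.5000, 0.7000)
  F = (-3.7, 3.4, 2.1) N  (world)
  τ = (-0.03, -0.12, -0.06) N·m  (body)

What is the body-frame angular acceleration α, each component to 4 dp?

α = (-0.6469, -1.6417, -2.4000)

ω×(Iω) gyroscopic = (0.0735, 0.0770, 0.0600)
angular accel α = (-0.6469, -1.6417, -2.4000)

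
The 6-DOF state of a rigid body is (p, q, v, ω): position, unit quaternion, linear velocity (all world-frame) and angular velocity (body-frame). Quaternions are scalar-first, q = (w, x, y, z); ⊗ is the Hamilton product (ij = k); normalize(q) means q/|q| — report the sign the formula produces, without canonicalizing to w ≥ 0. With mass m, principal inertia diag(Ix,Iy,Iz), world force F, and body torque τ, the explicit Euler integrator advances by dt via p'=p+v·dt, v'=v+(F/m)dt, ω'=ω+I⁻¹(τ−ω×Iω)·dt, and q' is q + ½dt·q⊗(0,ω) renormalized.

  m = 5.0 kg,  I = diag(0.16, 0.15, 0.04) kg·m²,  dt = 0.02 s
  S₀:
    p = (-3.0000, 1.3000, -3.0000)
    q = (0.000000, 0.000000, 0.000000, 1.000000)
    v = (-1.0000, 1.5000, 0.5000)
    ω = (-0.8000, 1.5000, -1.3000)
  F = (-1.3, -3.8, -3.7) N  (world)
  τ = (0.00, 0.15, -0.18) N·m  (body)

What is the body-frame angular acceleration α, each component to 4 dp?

gyro term ω×Iω = (0.2145, 0.1248, 0.0120)
α = I⁻¹(τ − ω×Iω) = (-1.3406, 0.1680, -4.8000)

α = (-1.3406, 0.1680, -4.8000)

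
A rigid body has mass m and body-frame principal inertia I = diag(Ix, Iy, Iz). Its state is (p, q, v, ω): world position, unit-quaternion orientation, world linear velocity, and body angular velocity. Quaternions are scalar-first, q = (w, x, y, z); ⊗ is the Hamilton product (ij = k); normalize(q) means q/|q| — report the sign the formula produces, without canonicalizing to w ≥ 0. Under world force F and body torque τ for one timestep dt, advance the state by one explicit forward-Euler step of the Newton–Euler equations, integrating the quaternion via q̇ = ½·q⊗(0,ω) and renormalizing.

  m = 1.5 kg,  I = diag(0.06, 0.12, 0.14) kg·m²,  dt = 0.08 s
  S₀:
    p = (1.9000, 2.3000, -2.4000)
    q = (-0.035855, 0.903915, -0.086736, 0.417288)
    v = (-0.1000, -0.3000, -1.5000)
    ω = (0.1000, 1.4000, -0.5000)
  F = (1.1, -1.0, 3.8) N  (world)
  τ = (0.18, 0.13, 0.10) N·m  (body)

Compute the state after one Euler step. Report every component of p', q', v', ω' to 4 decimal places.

a = F/m = (0.7333, -0.6667, 2.5333)
p' = p + v·dt = (1.8920, 2.2760, -2.5200)
new velocity v' = (-0.0413, -0.3533, -1.2973)
α = I⁻¹(τ − ω×Iω) = (3.2333, 1.0500, 0.6543)
new body rate ω' = (0.3587, 1.4840, -0.4477)
q⊗(0,ω) = (0.2396829, -0.5444207, 0.4434893, 1.2920821)
q + ½dt·q⊗(0,ω), renormalized = (-0.0262, 0.8806, -0.0689, 0.4681)

p' = (1.8920, 2.2760, -2.5200)
q' = (-0.0262, 0.8806, -0.0689, 0.4681)
v' = (-0.0413, -0.3533, -1.2973)
ω' = (0.3587, 1.4840, -0.4477)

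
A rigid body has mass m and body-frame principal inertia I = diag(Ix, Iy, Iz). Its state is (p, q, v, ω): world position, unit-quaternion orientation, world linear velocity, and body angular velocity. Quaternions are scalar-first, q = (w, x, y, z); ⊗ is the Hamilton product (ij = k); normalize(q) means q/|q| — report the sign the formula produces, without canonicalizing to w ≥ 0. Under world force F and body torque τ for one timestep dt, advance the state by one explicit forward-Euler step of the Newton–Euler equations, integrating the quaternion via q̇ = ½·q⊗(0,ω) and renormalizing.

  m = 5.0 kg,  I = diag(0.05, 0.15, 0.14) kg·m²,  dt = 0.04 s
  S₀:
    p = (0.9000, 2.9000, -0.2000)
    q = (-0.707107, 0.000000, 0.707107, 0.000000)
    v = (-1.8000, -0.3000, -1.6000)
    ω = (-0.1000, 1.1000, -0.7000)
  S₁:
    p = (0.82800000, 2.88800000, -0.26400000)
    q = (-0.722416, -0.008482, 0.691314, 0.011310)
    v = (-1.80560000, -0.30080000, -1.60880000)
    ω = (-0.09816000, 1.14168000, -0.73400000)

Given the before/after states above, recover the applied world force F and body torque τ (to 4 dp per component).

F = (-0.7000, -0.1000, -1.1000)
τ = (0.0100, 0.1500, -0.1300)

velocity change Δv = (-0.00560000, -0.00080000, -0.00880000)
applied force F = (-0.7000, -0.1000, -1.1000)
Δω = ω₁−ω₀ = (0.00184000, 0.04168000, -0.03400000)
I·α + gyro = (0.0100, 0.1500, -0.1300)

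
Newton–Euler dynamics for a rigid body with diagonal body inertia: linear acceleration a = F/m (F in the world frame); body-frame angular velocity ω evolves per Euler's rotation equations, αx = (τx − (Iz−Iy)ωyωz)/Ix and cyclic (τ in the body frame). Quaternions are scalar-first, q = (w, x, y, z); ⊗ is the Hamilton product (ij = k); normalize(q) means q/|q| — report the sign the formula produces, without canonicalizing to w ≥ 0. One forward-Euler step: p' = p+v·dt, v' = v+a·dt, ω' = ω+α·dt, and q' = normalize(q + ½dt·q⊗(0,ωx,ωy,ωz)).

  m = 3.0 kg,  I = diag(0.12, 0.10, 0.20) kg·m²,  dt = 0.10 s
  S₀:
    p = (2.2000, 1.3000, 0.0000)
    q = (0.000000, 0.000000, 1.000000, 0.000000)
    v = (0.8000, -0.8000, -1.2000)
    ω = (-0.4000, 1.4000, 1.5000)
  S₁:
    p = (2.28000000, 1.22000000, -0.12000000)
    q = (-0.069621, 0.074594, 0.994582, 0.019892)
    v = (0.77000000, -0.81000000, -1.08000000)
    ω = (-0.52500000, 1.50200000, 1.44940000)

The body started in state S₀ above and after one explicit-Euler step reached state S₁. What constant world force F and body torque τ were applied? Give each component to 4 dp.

ω₁ − ω₀ = (-0.12500000, 0.10200000, -0.05060000)
τ = I·(Δω/dt) + ω₀×(Iω₀) = (0.0600, 0.1500, -0.0900)
Δv = v₁−v₀ = (-0.03000000, -0.01000000, 0.12000000)
F = m·Δv/dt = (-0.9000, -0.3000, 3.6000)

F = (-0.9000, -0.3000, 3.6000)
τ = (0.0600, 0.1500, -0.0900)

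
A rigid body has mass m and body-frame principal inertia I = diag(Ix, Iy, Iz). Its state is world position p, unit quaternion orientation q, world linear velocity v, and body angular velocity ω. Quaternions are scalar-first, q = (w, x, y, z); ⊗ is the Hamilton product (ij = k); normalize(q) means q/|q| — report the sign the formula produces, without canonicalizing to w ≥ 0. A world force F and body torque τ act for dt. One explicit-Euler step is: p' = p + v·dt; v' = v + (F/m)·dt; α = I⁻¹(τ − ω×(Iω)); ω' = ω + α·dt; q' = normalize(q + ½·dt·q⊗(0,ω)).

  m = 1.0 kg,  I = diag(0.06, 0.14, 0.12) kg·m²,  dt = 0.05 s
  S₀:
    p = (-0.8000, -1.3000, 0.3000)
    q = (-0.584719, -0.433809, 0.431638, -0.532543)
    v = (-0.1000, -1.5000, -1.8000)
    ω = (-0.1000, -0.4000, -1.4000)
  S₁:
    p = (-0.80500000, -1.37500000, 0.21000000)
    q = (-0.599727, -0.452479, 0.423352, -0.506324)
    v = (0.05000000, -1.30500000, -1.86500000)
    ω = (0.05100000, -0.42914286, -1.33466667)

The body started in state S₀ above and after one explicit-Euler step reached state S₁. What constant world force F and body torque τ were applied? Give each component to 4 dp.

ω₁ − ω₀ = (0.15100000, -0.02914286, 0.06533333)
ω₀×(Iω₀) = (-0.0112, -0.0084, 0.0032)
applied torque τ = (0.1700, -0.0900, 0.1600)
Δv = v₁−v₀ = (0.15000000, 0.19500000, -0.06500000)
F = m·Δv/dt = (3.0000, 3.9000, -1.3000)

F = (3.0000, 3.9000, -1.3000)
τ = (0.1700, -0.0900, 0.1600)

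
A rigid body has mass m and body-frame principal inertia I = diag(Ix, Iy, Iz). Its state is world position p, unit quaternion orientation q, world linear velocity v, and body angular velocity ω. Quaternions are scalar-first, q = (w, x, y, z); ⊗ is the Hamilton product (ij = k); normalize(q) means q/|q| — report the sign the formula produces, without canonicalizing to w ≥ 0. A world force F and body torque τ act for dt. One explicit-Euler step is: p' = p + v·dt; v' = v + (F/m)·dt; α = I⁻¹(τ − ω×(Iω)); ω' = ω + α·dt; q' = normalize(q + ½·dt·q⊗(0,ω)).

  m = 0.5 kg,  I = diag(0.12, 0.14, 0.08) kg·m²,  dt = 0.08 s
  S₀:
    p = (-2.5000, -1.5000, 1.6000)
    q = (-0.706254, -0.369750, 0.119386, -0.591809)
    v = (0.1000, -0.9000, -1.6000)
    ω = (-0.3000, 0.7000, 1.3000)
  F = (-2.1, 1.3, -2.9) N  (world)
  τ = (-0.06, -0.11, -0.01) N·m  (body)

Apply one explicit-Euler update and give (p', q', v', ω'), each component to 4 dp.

p' = (-2.4920, -1.5720, 1.4720)
q' = (-0.6820, -0.3379, 0.1257, -0.6363)
v' = (-0.2360, -0.6920, -2.0640)
ω' = (-0.3036, 0.6461, 1.2942)

gyro term ω×Iω = (-0.0546, -0.0156, -0.0042)
α = I⁻¹(τ − ω×Iω) = (-0.0450, -0.6743, -0.0725)
new body rate ω' = (-0.3036, 0.6461, 1.2942)
q⊗(0,ω) = (0.5748565, 0.7813443, 0.1638399, -1.1411394)
q' = normalize(q + ½dt·q⊗(0,ω)) = (-0.6820, -0.3379, 0.1257, -0.6363)
new position p' = (-2.4920, -1.5720, 1.4720)
new velocity v' = (-0.2360, -0.6920, -2.0640)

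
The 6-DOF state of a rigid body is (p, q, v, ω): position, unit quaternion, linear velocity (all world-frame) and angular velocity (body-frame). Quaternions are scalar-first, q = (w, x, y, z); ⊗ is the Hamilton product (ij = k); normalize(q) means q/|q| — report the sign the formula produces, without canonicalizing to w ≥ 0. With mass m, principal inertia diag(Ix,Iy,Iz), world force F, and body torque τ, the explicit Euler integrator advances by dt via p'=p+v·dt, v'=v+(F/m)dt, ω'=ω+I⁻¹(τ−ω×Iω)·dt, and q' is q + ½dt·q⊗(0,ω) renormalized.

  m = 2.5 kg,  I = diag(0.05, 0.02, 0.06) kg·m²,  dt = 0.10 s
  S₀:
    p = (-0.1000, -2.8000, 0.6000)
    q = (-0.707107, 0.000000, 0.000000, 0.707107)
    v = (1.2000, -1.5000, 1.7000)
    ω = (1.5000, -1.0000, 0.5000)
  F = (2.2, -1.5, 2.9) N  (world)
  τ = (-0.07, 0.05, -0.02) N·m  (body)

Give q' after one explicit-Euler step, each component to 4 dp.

q' = (-0.7216, -0.0176, 0.0880, 0.6864)

2q̇ = q⊗(0,ω) = (-0.3535535, -0.3535535, 1.7677675, -0.3535535)
q + ½dt·q⊗(0,ω), renormalized = (-0.7216, -0.0176, 0.0880, 0.6864)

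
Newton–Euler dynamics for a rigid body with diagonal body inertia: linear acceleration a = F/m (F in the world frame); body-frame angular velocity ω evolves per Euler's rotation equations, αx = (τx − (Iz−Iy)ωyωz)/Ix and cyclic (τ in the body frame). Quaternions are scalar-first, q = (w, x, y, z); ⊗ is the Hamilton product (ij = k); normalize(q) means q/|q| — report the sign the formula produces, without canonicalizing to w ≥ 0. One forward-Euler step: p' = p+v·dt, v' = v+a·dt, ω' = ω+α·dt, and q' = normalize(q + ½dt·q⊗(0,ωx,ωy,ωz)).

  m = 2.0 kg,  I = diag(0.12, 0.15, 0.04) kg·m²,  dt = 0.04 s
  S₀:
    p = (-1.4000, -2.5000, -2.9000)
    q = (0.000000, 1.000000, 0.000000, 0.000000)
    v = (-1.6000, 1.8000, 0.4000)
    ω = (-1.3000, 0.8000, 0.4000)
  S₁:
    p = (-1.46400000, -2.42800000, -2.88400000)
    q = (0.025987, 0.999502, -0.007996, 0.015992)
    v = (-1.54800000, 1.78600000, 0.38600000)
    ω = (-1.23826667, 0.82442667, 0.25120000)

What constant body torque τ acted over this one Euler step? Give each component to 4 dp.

τ = (0.1500, 0.0500, -0.1800)

rate change Δω = (0.06173333, 0.02442667, -0.14880000)
gyro term ω₀×Iω₀ = (-0.0352, -0.0416, -0.0312)
τ = I·(Δω/dt) + ω₀×(Iω₀) = (0.1500, 0.0500, -0.1800)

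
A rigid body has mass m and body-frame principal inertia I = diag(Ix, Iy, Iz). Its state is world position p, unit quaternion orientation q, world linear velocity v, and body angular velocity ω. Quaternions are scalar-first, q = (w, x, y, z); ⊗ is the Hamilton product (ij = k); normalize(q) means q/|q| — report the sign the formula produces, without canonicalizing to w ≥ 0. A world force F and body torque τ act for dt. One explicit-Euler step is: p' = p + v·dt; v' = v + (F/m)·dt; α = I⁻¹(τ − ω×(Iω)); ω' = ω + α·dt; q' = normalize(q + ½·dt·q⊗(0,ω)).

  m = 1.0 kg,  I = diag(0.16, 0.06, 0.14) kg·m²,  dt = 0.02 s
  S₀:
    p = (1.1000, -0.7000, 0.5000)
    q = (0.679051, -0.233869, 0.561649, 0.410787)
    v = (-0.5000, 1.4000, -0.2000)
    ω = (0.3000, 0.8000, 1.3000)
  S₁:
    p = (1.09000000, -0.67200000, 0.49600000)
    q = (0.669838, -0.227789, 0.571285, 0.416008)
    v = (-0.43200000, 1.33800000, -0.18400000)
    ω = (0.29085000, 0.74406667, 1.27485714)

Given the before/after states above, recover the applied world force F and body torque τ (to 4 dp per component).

F = (3.4000, -3.1000, 0.8000)
τ = (0.0100, -0.1600, -0.2000)

v₁ − v₀ = (0.06800000, -0.06200000, 0.01600000)
m·(v₁−v₀)/dt = (3.4000, -3.1000, 0.8000)
rate change Δω = (-0.00915000, -0.05593333, -0.02514286)
precession coupling = (0.0832, 0.0078, -0.0240)
I·α + gyro = (0.0100, -0.1600, -0.2000)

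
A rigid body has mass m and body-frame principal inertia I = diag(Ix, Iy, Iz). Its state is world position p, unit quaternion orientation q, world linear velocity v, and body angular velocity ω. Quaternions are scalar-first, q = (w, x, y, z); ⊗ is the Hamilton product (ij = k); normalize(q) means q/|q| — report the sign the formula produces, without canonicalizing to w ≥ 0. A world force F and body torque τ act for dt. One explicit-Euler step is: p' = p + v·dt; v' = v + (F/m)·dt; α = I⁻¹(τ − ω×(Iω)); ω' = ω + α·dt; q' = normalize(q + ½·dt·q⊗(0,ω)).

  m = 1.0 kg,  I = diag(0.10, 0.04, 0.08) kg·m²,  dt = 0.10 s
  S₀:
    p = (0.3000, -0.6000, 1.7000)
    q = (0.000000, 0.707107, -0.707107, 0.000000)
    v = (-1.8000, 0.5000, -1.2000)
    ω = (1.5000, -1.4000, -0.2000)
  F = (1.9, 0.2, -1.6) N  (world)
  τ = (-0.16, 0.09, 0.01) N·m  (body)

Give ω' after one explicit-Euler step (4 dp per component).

ω×(Iω) gyroscopic = (0.0112, -0.0060, 0.1260)
angular accel α = (-1.7120, 2.4000, -1.4500)
new body rate ω' = (1.3288, -1.1600, -0.3450)

ω' = (1.3288, -1.1600, -0.3450)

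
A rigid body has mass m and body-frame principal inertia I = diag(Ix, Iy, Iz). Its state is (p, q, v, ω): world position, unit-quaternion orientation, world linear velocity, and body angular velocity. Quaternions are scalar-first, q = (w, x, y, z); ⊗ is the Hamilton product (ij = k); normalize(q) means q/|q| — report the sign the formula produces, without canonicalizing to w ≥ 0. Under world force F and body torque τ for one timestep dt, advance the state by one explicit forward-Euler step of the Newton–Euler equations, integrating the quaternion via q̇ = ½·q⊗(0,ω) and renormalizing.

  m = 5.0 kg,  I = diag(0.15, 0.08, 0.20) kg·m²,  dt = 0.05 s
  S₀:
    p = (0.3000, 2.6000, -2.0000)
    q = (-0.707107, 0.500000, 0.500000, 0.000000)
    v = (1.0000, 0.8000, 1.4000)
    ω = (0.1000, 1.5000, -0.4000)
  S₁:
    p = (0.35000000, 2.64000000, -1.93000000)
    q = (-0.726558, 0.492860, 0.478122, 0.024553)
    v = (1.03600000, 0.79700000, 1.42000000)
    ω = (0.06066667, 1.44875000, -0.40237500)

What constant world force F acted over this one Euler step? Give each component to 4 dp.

velocity change Δv = (0.03600000, -0.00300000, 0.02000000)
m·(v₁−v₀)/dt = (3.6000, -0.3000, 2.0000)

F = (3.6000, -0.3000, 2.0000)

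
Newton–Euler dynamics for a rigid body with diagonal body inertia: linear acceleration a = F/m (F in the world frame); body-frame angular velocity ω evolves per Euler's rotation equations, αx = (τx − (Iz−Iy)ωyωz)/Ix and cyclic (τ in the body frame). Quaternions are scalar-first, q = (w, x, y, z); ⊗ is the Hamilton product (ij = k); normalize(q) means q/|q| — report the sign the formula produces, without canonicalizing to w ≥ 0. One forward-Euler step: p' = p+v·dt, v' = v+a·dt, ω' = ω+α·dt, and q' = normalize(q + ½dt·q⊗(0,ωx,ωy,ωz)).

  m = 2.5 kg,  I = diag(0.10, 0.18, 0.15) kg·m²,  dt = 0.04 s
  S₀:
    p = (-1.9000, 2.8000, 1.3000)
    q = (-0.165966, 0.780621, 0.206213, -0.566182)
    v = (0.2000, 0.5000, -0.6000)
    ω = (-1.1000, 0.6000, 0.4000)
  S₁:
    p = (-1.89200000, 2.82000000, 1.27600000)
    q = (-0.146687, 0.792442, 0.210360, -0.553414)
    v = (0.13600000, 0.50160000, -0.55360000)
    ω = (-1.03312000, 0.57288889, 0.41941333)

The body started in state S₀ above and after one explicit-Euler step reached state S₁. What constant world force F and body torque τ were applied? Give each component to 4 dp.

F = (-4.0000, 0.1000, 2.9000)
τ = (0.1600, -0.1000, 0.0200)

Δω = ω₁−ω₀ = (0.06688000, -0.02711111, 0.01941333)
precession coupling = (-0.0072, 0.0220, -0.0528)
applied torque τ = (0.1600, -0.1000, 0.0200)
velocity change Δv = (-0.06400000, 0.00160000, 0.04640000)
applied force F = (-4.0000, 0.1000, 2.9000)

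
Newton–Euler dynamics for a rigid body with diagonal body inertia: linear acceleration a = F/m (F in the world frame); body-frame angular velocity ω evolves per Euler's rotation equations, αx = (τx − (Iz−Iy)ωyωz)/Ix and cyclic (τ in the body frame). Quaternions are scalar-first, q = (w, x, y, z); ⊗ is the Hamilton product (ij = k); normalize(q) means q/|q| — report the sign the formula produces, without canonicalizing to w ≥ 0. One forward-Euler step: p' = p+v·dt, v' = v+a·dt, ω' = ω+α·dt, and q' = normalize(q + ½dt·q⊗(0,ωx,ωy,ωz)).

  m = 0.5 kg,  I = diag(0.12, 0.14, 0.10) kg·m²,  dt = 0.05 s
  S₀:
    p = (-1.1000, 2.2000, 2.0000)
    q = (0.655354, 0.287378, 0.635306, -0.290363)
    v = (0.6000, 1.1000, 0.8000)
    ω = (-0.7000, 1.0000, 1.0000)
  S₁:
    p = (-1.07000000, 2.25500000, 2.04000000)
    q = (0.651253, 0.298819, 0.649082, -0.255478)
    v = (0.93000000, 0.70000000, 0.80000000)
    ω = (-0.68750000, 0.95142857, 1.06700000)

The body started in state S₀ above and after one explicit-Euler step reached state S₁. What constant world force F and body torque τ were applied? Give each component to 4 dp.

Δω = ω₁−ω₀ = (0.01250000, -0.04857143, 0.06700000)
applied torque τ = (-0.0100, -0.1500, 0.1200)
v₁ − v₀ = (0.33000000, -0.40000000, 0.00000000)
applied force F = (3.3000, -4.0000, 0.0000)

F = (3.3000, -4.0000, 0.0000)
τ = (-0.0100, -0.1500, 0.1200)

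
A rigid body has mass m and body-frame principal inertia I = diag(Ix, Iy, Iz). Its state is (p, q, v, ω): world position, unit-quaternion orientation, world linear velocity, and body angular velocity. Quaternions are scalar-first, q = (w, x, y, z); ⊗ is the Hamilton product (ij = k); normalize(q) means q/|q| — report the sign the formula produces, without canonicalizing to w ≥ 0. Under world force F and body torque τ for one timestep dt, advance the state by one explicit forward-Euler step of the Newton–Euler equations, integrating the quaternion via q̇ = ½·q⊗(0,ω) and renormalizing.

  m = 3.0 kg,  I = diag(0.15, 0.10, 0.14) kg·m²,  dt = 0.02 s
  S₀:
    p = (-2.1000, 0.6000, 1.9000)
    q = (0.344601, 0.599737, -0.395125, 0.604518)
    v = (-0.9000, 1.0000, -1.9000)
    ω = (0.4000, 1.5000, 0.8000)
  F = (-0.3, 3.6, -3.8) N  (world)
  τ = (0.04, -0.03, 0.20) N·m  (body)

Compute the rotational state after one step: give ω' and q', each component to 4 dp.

ω' = (0.3989, 1.4934, 0.8329)
q' = (0.3432, 0.5888, -0.3923, 0.6178)

angular accel α = (-0.0533, -0.3320, 1.6429)
ω + α·dt = (0.3989, 1.4934, 0.8329)
q⊗(0,ω) = (-0.1308217, -1.0850366, 0.2789191, 1.3333363)
q' = normalize(q + ½dt·q⊗(0,ω)) = (0.3432, 0.5888, -0.3923, 0.6178)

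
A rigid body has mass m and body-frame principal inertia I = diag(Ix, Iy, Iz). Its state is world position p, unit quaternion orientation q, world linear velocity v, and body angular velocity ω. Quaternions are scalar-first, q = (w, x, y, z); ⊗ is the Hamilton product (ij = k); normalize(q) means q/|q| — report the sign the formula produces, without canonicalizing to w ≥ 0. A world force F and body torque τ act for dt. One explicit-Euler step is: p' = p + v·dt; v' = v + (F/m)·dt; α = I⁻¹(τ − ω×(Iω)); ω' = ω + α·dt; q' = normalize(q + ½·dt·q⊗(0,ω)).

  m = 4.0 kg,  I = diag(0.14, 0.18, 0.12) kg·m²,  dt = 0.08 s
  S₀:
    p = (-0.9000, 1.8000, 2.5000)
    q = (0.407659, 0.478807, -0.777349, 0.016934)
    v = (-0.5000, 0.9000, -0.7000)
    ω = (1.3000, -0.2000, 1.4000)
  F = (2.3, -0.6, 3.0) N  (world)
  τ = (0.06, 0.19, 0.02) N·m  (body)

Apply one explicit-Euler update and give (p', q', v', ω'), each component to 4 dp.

α = I⁻¹(τ − ω×Iω) = (0.3086, 0.8533, 0.2533)
new body rate ω' = (1.3247, -0.1317, 1.4203)
q⊗(0,ω) = (-0.8016265, -0.5549451, -0.7298474, 1.4855149)
q + ½dt·q⊗(0,ω), renormalized = (0.3745, 0.4553, -0.8042, 0.0761)
p + v·dt = (-0.9400, 1.8720, 2.4440)
v' = v + a·dt = (-0.4540, 0.8880, -0.6400)

p' = (-0.9400, 1.8720, 2.4440)
q' = (0.3745, 0.4553, -0.8042, 0.0761)
v' = (-0.4540, 0.8880, -0.6400)
ω' = (1.3247, -0.1317, 1.4203)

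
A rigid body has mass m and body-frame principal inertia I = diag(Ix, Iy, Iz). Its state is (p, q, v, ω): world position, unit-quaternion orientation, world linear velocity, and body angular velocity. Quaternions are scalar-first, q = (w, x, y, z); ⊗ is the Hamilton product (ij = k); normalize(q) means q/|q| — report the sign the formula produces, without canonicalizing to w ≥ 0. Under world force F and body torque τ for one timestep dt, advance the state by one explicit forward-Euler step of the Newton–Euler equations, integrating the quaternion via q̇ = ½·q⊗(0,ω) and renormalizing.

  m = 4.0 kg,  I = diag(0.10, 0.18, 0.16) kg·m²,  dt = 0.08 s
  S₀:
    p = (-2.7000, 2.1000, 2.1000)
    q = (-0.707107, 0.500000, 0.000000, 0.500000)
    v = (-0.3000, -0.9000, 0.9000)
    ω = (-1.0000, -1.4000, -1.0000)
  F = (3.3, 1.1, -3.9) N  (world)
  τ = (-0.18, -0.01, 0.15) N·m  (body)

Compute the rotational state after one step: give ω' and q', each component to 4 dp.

ω×(Iω) gyroscopic = (-0.0280, -0.0600, 0.1120)
angular accel α = (-1.5200, 0.2778, 0.2375)
new body rate ω' = (-1.1216, -1.3778, -0.9810)
2q̇ = q⊗(0,ω) = (1.0000000, 1.4071070, 0.9899498, 0.0071070)
q + ½dt·q⊗(0,ω), renormalized = (-0.6650, 0.5545, 0.0395, 0.4987)

ω' = (-1.1216, -1.3778, -0.9810)
q' = (-0.6650, 0.5545, 0.0395, 0.4987)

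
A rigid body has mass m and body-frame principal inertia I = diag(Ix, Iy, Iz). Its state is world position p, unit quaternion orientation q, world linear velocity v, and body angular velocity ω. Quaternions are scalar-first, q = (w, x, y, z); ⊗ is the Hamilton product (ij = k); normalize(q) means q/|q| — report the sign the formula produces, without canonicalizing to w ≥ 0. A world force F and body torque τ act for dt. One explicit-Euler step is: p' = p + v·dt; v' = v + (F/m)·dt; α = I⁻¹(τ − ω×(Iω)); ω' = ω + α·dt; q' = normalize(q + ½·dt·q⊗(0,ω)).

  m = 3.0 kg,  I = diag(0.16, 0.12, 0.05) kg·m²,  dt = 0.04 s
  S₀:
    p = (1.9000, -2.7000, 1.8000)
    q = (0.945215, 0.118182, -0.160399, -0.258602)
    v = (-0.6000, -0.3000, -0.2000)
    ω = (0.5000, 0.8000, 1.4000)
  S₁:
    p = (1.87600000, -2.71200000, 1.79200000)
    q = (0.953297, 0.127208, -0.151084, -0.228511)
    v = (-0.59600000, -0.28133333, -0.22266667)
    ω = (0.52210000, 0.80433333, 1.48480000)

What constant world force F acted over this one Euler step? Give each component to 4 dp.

velocity change Δv = (0.00400000, 0.01866667, -0.02266667)
m·(v₁−v₀)/dt = (0.3000, 1.4000, -1.7000)

F = (0.3000, 1.4000, -1.7000)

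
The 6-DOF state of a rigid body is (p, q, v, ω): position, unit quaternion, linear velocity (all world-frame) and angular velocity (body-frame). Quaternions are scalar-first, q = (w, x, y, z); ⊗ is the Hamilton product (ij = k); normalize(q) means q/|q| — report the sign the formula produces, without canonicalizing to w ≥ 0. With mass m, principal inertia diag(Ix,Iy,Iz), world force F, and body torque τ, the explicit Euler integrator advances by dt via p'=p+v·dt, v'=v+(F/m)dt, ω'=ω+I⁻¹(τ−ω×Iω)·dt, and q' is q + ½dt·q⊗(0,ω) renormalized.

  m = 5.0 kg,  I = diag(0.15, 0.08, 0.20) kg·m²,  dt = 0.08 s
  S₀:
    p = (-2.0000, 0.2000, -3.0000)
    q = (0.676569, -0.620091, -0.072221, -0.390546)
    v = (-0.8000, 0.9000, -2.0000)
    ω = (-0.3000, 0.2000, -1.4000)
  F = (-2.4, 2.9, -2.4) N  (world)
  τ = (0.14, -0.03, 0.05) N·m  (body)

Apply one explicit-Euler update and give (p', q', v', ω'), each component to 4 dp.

a = (-0.4800, 0.5800, -0.4800)
p + v·dt = (-2.0640, 0.2720, -3.1600)
v + (F/m)dt = (-0.8384, 0.9464, -2.0384)
ω×(Iω) gyroscopic = (-0.0336, -0.0210, 0.0042)
α = I⁻¹(τ − ω×Iω) = (1.1573, -0.1125, 0.2290)
new body rate ω' = (-0.2074, 0.1910, -1.3817)
2q̇ = q⊗(0,ω) = (-0.7183475, -0.0237521, -0.6156498, -1.0928811)
q' = normalize(q + ½dt·q⊗(0,ω)) = (0.6468, -0.6200, -0.0967, -0.4335)

p' = (-2.0640, 0.2720, -3.1600)
q' = (0.6468, -0.6200, -0.0967, -0.4335)
v' = (-0.8384, 0.9464, -2.0384)
ω' = (-0.2074, 0.1910, -1.3817)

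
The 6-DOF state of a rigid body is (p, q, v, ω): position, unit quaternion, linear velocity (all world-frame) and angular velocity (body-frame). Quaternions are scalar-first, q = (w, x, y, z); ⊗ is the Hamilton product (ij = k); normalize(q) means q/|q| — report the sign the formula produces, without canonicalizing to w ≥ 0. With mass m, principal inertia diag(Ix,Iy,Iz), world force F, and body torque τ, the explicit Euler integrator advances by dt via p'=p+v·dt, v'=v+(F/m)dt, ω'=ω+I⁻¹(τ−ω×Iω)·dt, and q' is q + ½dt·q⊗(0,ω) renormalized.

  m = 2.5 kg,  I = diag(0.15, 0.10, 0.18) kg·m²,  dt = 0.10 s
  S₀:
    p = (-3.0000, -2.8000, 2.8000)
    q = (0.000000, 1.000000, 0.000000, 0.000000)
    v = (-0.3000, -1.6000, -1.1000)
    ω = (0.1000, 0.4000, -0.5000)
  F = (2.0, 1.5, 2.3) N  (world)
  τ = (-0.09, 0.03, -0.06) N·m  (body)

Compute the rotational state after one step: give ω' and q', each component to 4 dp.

gyro term ω×Iω = (-0.0160, 0.0015, -0.0020)
α = I⁻¹(τ − ω×Iω) = (-0.4933, 0.2850, -0.3222)
ω' = ω + α·dt = (0.0507, 0.4285, -0.5322)
Hamilton product q⊗(0,ω) = (-0.1000000, 0.0000000, 0.5000000, 0.4000000)
updated quaternion q' = (-0.0050, 0.9995, 0.0250, 0.0200)

ω' = (0.0507, 0.4285, -0.5322)
q' = (-0.0050, 0.9995, 0.0250, 0.0200)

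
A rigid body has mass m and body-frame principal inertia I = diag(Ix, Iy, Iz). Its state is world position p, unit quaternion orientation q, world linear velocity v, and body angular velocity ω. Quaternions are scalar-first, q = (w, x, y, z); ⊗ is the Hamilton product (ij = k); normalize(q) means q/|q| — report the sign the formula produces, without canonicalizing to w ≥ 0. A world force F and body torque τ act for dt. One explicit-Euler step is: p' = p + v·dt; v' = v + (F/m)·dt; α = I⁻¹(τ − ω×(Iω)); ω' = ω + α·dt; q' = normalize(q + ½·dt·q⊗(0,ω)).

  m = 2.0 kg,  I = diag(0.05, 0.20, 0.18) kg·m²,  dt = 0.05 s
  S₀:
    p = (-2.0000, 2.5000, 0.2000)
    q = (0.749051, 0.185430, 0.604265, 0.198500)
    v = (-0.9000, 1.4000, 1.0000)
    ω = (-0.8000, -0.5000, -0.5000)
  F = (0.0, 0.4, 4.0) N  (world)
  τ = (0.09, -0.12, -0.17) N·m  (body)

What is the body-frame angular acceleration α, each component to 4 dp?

precession coupling ω×(Iω) = (-0.0050, -0.0520, 0.0600)
angular accel α = (1.9000, -0.3400, -1.2778)

α = (1.9000, -0.3400, -1.2778)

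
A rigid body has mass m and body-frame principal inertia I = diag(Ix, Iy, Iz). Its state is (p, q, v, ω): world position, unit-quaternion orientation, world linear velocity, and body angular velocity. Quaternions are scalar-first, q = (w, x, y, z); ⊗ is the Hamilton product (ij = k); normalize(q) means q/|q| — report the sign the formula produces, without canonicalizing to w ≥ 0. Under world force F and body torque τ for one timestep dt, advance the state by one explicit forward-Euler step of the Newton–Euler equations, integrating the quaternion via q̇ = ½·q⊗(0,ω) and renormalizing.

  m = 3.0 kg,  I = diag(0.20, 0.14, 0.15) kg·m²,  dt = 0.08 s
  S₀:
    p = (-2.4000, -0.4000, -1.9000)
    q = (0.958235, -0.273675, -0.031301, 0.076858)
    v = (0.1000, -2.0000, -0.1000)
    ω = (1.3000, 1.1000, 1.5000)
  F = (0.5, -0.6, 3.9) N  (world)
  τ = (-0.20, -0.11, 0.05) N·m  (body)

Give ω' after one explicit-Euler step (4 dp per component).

ω×(Iω) gyroscopic = (0.0165, 0.0975, -0.0858)
angular accel α = (-1.0825, -1.4821, 0.9053)
ω' = ω + α·dt = (1.2134, 0.9814, 1.5724)

ω' = (1.2134, 0.9814, 1.5724)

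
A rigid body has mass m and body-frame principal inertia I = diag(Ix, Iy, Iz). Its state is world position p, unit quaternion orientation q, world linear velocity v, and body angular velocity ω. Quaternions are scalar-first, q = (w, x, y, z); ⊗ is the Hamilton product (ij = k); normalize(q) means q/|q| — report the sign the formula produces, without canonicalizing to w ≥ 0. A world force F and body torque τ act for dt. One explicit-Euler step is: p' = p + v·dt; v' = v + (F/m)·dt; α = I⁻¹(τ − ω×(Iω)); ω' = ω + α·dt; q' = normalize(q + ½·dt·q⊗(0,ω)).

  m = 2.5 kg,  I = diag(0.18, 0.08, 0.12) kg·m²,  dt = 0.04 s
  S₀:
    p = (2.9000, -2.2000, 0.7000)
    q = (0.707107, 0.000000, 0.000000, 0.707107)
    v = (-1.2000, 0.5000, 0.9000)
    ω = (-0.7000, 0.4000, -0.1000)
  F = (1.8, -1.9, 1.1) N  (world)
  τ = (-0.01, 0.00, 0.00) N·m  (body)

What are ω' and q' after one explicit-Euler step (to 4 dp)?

(τ − ω×Iω)/I = (-0.0467, -0.0525, -0.2333)
ω + α·dt = (-0.7019, 0.3979, -0.1093)
q⊗(0,ω) = (0.0707107, -0.7778177, -0.2121321, -0.0707107)
updated quaternion q' = (0.7084, -0.0156, -0.0042, 0.7056)

ω' = (-0.7019, 0.3979, -0.1093)
q' = (0.7084, -0.0156, -0.0042, 0.7056)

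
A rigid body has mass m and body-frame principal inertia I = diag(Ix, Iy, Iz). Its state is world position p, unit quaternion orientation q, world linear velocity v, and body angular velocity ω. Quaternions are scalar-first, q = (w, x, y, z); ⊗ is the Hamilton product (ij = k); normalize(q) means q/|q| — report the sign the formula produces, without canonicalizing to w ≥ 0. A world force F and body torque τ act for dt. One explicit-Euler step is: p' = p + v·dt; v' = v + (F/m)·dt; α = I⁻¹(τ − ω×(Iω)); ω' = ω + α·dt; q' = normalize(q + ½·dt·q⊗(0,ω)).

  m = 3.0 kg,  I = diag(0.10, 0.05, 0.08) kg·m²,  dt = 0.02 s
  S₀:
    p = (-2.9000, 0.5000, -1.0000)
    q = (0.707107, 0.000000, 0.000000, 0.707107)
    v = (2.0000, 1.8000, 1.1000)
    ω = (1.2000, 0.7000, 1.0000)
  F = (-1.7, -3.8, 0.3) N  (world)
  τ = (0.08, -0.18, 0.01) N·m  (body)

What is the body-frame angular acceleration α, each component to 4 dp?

ω×(Iω) gyroscopic = (0.0210, 0.0240, -0.0420)
angular accel α = (0.5900, -4.0800, 0.6500)

α = (0.5900, -4.0800, 0.6500)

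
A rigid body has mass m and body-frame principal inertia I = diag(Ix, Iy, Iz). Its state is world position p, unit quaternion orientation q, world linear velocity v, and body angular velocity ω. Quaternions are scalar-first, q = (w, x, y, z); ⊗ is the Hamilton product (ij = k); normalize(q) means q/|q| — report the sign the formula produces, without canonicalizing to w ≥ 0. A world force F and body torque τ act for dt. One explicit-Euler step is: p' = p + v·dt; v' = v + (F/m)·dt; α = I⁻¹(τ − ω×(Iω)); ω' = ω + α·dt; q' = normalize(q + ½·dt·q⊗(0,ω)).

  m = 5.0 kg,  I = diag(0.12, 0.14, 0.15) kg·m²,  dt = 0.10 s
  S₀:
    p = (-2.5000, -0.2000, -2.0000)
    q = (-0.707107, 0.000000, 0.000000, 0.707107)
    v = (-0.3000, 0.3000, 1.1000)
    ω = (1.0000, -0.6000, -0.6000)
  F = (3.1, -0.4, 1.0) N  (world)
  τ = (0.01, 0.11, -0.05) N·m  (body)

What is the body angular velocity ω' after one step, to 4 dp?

(τ − ω×Iω)/I = (0.0533, 0.6571, -0.2533)
ω' = ω + α·dt = (1.0053, -0.5343, -0.6253)

ω' = (1.0053, -0.5343, -0.6253)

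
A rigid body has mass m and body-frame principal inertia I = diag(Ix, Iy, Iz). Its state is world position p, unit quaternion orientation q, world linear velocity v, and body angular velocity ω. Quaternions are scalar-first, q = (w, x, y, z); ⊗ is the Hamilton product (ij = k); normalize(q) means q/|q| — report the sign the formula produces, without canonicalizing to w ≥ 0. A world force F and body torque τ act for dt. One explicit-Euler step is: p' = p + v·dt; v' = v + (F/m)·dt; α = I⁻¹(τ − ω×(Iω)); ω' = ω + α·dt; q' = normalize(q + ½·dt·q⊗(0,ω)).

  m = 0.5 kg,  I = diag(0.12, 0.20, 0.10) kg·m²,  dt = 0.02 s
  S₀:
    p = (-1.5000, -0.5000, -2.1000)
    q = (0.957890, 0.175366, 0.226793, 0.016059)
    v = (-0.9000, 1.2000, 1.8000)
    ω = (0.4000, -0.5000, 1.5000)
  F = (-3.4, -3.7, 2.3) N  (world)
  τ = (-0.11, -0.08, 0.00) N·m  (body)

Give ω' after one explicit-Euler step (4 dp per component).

gyro term ω×Iω = (0.0750, 0.0120, -0.0160)
(τ − ω×Iω)/I = (-1.5417, -0.4600, 0.1600)
ω' = ω + α·dt = (0.3692, -0.5092, 1.5032)

ω' = (0.3692, -0.5092, 1.5032)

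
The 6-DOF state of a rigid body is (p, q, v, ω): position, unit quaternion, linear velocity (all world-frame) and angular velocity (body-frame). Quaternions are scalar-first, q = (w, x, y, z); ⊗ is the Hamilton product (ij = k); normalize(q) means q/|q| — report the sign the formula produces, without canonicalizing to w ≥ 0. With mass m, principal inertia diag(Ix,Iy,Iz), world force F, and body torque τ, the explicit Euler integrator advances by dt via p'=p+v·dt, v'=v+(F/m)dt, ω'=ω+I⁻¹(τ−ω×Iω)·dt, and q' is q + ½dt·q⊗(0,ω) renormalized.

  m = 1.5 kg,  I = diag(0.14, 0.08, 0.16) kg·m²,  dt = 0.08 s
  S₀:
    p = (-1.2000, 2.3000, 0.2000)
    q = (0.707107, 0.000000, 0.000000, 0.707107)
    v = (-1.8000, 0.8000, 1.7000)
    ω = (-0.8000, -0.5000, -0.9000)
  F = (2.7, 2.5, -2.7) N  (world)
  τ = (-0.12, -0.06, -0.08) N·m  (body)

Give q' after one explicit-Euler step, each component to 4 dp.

q' = (0.7316, -0.0085, -0.0367, 0.6807)

Hamilton product q⊗(0,ω) = (0.6363963, -0.2121321, -0.9192391, -0.6363963)
q' = normalize(q + ½dt·q⊗(0,ω)) = (0.7316, -0.0085, -0.0367, 0.6807)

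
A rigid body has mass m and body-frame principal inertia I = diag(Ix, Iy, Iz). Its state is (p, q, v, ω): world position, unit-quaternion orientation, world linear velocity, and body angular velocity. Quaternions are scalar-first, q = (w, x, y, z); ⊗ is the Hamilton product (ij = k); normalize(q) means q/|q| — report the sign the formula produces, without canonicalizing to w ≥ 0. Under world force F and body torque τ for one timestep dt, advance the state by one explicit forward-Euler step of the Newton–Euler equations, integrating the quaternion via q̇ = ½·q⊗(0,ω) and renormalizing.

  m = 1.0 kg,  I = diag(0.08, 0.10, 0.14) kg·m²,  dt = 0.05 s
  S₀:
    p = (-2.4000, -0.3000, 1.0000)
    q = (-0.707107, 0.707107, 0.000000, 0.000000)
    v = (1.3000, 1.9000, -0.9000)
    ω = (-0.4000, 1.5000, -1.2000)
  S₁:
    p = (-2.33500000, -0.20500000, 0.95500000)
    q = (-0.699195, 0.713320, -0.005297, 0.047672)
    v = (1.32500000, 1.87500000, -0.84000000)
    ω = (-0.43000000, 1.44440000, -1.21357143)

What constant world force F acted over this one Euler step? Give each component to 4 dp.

v₁ − v₀ = (0.02500000, -0.02500000, 0.06000000)
F = m·Δv/dt = (0.5000, -0.5000, 1.2000)

F = (0.5000, -0.5000, 1.2000)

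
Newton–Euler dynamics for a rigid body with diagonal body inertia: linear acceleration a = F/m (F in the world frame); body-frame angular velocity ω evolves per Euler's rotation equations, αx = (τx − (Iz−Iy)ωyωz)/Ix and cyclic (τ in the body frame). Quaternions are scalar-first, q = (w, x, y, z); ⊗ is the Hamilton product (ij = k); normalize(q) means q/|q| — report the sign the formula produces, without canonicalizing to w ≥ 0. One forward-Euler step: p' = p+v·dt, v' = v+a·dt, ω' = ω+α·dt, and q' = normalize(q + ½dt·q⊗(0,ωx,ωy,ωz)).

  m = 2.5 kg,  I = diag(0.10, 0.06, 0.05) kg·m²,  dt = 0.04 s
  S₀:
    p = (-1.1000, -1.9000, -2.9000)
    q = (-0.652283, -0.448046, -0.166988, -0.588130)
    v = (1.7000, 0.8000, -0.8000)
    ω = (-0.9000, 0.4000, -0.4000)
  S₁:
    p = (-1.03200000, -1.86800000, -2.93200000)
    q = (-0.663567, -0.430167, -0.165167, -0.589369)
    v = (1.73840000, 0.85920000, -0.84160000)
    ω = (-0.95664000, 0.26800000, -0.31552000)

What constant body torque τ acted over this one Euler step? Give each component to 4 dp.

τ = (-0.1400, -0.1800, 0.1200)

ω₁ − ω₀ = (-0.05664000, -0.13200000, 0.08448000)
ω₀×(Iω₀) = (0.0016, 0.0180, 0.0144)
applied torque τ = (-0.1400, -0.1800, 0.1200)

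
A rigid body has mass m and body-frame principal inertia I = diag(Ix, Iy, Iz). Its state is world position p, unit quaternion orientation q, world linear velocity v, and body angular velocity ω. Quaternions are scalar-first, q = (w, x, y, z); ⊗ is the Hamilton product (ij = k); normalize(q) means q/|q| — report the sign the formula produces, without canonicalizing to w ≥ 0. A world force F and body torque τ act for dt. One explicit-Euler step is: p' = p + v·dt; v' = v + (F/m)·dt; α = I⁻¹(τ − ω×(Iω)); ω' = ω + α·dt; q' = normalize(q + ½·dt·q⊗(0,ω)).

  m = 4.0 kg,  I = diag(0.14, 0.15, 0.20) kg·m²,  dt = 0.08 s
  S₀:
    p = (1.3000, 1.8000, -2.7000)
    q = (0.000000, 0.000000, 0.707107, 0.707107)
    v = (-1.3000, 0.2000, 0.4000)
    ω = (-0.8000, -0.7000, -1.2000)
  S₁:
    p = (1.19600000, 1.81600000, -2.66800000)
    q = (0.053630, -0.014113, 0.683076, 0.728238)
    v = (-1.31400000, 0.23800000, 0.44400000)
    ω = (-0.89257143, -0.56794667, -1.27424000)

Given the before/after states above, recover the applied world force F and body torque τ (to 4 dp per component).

F = (-0.7000, 1.9000, 2.2000)
τ = (-0.1200, 0.1900, -0.1800)

ω₁ − ω₀ = (-0.09257143, 0.13205333, -0.07424000)
precession coupling = (0.0420, -0.0576, 0.0056)
I·α + gyro = (-0.1200, 0.1900, -0.1800)
velocity change Δv = (-0.01400000, 0.03800000, 0.04400000)
F = m·Δv/dt = (-0.7000, 1.9000, 2.2000)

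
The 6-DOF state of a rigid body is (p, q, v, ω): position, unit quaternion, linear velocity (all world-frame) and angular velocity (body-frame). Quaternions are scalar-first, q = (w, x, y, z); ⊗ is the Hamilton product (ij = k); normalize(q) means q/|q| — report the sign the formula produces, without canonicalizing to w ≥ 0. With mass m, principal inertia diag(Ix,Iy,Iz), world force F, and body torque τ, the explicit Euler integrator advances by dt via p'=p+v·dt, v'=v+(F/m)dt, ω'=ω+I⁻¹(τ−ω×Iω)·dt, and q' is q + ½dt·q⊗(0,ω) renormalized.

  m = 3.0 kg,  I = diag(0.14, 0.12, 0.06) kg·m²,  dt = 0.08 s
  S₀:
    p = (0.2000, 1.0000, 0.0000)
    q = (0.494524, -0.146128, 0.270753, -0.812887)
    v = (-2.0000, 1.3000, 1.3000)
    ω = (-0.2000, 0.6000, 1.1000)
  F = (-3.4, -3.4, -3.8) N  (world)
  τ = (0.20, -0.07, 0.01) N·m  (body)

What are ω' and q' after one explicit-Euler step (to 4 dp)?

ω' = (-0.0631, 0.5651, 1.1101)
q' = (0.5220, -0.1185, 0.2952, -0.7915)

precession coupling ω×(Iω) = (-0.0396, -0.0176, 0.0024)
angular accel α = (1.7114, -0.4367, 0.1267)
ω' = ω + α·dt = (-0.0631, 0.5651, 1.1101)
Hamilton product q⊗(0,ω) = (0.7024983, 0.6866557, 0.6200326, 0.5104502)
updated quaternion q' = (0.5220, -0.1185, 0.2952, -0.7915)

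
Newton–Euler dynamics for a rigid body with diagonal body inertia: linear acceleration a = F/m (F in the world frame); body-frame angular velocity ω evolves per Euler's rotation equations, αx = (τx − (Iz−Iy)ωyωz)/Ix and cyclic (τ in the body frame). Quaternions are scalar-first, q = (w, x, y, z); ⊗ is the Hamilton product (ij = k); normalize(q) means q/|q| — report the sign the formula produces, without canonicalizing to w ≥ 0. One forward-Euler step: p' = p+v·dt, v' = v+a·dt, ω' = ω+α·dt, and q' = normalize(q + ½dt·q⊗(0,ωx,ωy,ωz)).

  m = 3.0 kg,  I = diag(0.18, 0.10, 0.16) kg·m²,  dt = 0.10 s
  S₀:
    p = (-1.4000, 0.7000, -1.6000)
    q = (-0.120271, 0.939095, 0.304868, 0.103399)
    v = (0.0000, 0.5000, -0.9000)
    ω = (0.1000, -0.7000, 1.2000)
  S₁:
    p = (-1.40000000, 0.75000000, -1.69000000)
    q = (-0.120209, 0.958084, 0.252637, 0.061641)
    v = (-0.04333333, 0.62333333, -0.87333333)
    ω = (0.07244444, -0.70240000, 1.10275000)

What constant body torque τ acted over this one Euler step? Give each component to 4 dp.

Δω = ω₁−ω₀ = (-0.02755556, -0.00240000, -0.09725000)
gyro term ω₀×Iω₀ = (-0.0504, 0.0024, 0.0056)
applied torque τ = (-0.1000, 0.0000, -0.1500)

τ = (-0.1000, 0.0000, -0.1500)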